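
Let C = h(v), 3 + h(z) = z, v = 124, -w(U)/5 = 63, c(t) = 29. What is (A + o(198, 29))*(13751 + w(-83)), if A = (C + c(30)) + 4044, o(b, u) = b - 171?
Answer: 56713356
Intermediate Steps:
w(U) = -315 (w(U) = -5*63 = -315)
h(z) = -3 + z
C = 121 (C = -3 + 124 = 121)
o(b, u) = -171 + b
A = 4194 (A = (121 + 29) + 4044 = 150 + 4044 = 4194)
(A + o(198, 29))*(13751 + w(-83)) = (4194 + (-171 + 198))*(13751 - 315) = (4194 + 27)*13436 = 4221*13436 = 56713356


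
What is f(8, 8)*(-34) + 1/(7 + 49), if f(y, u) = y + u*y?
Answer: -137087/56 ≈ -2448.0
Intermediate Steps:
f(8, 8)*(-34) + 1/(7 + 49) = (8*(1 + 8))*(-34) + 1/(7 + 49) = (8*9)*(-34) + 1/56 = 72*(-34) + 1/56 = -2448 + 1/56 = -137087/56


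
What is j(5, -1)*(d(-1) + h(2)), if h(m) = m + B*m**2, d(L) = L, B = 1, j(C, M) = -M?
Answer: 5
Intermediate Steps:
h(m) = m + m**2 (h(m) = m + 1*m**2 = m + m**2)
j(5, -1)*(d(-1) + h(2)) = (-1*(-1))*(-1 + 2*(1 + 2)) = 1*(-1 + 2*3) = 1*(-1 + 6) = 1*5 = 5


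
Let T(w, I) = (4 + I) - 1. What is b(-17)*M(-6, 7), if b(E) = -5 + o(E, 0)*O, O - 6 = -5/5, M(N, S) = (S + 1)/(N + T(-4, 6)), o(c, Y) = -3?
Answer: -160/3 ≈ -53.333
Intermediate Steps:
T(w, I) = 3 + I
M(N, S) = (1 + S)/(9 + N) (M(N, S) = (S + 1)/(N + (3 + 6)) = (1 + S)/(N + 9) = (1 + S)/(9 + N))
O = 5 (O = 6 - 5/5 = 6 - 5*⅕ = 6 - 1 = 5)
b(E) = -20 (b(E) = -5 - 3*5 = -5 - 15 = -20)
b(-17)*M(-6, 7) = -20*(1 + 7)/(9 - 6) = -20*8/3 = -160/3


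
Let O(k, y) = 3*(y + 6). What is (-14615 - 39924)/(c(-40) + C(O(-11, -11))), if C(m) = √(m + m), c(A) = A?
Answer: 218156/163 + 54539*I*√30/1630 ≈ 1338.4 + 183.27*I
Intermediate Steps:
O(k, y) = 18 + 3*y (O(k, y) = 3*(6 + y) = 18 + 3*y)
C(m) = √2*√m (C(m) = √(2*m) = √2*√m)
(-14615 - 39924)/(c(-40) + C(O(-11, -11))) = (-14615 - 39924)/(-40 + √2*√(18 + 3*(-11))) = -54539/(-40 + √2*√(18 - 33)) = -54539/(-40 + √2*√(-15)) = -54539/(-40 + √2*(I*√15)) = -54539/(-40 + I*√30)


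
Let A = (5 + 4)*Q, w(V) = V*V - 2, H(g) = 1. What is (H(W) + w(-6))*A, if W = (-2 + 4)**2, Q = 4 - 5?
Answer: -315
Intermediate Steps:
Q = -1
W = 4 (W = 2**2 = 4)
w(V) = -2 + V**2 (w(V) = V**2 - 2 = -2 + V**2)
A = -9 (A = (5 + 4)*(-1) = 9*(-1) = -9)
(H(W) + w(-6))*A = (1 + (-2 + (-6)**2))*(-9) = (1 + (-2 + 36))*(-9) = (1 + 34)*(-9) = 35*(-9) = -315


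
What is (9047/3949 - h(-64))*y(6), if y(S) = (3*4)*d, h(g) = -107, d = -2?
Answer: -10358160/3949 ≈ -2623.0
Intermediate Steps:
y(S) = -24 (y(S) = (3*4)*(-2) = 12*(-2) = -24)
(9047/3949 - h(-64))*y(6) = (9047/3949 - 1*(-107))*(-24) = (9047*(1/3949) + 107)*(-24) = (9047/3949 + 107)*(-24) = (431590/3949)*(-24) = -10358160/3949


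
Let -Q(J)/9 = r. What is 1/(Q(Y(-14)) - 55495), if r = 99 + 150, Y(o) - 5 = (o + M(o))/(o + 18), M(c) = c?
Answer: -1/57736 ≈ -1.7320e-5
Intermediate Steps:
Y(o) = 5 + 2*o/(18 + o) (Y(o) = 5 + (o + o)/(o + 18) = 5 + (2*o)/(18 + o) = 5 + 2*o/(18 + o))
r = 249
Q(J) = -2241 (Q(J) = -9*249 = -2241)
1/(Q(Y(-14)) - 55495) = 1/(-2241 - 55495) = 1/(-57736) = -1/57736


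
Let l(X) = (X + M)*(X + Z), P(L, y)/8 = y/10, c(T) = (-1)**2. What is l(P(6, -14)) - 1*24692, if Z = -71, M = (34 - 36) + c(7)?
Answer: -592229/25 ≈ -23689.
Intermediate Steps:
c(T) = 1
P(L, y) = 4*y/5 (P(L, y) = 8*(y/10) = 4*y/5)
M = -1 (M = (34 - 36) + 1 = -2 + 1 = -1)
l(X) = (-1 + X)*(-71 + X) (l(X) = (X - 1)*(X - 71) = (-1 + X)*(-71 + X))
l(P(6, -14)) - 1*24692 = (71 + ((4/5)*(-14))**2 - 288*(-14)/5) - 1*24692 = (71 + (-56/5)**2 - 72*(-56/5)) - 24692 = (71 + 3136/25 + 4032/5) - 24692 = 25071/25 - 24692 = -592229/25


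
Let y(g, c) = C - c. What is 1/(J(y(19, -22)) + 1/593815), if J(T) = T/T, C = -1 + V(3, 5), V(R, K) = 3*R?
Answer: 593815/593816 ≈ 1.0000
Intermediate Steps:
C = 8 (C = -1 + 3*3 = -1 + 9 = 8)
y(g, c) = 8 - c
J(T) = 1
1/(J(y(19, -22)) + 1/593815) = 1/(1 + 1/593815) = 1/(593816/593815) = 593815/593816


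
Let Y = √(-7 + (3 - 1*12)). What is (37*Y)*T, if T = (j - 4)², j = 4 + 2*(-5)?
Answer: 14800*I ≈ 14800.0*I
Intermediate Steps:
j = -6 (j = 4 - 10 = -6)
T = 100 (T = (-6 - 4)² = (-10)² = 100)
Y = 4*I (Y = √(-7 + (3 - 12)) = √(-7 - 9) = √(-16) = 4*I ≈ 4.0*I)
(37*Y)*T = (37*(4*I))*100 = (148*I)*100 = 14800*I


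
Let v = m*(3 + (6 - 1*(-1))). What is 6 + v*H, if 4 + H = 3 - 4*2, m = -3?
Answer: 276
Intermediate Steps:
H = -9 (H = -4 + (3 - 4*2) = -4 + (3 - 8) = -4 - 5 = -9)
v = -30 (v = -3*(3 + (6 - 1*(-1))) = -3*(3 + (6 + 1)) = -3*(3 + 7) = -3*10 = -30)
6 + v*H = 6 - 30*(-9) = 6 + 270 = 276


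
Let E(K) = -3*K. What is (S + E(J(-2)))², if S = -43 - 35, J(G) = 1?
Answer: 6561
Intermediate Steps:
S = -78
(S + E(J(-2)))² = (-78 - 3*1)² = (-78 - 3)² = (-81)² = 6561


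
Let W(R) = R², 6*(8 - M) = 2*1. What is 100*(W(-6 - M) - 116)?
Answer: 63700/9 ≈ 7077.8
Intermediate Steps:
M = 23/3 (M = 8 - 1/3 = 8 - ⅙*2 = 8 - ⅓ = 23/3 ≈ 7.6667)
100*(W(-6 - M) - 116) = 100*((-6 - 1*23/3)² - 116) = 100*((-6 - 23/3)² - 116) = 100*((-41/3)² - 116) = 100*(1681/9 - 116) = 100*(637/9) = 63700/9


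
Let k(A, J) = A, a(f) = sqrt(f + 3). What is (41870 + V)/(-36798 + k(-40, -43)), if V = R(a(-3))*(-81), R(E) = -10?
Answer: -21340/18419 ≈ -1.1586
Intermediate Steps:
a(f) = sqrt(3 + f)
V = 810 (V = -10*(-81) = 810)
(41870 + V)/(-36798 + k(-40, -43)) = (41870 + 810)/(-36798 - 40) = 42680/(-36838) = 42680*(-1/36838) = -21340/18419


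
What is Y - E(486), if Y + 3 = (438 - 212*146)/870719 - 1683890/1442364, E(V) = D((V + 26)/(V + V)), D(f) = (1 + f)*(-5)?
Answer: 174525995683793/50863696458498 ≈ 3.4312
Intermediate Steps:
D(f) = -5 - 5*f
E(V) = -5 - 5*(26 + V)/(2*V) (E(V) = -5 - 5*(V + 26)/(V + V) = -5 - 5*(26 + V)/(2*V))
Y = -2638944265577/627946869858 (Y = -3 + ((438 - 212*146)/870719 - 1683890/1442364) = -3 + ((438 - 30952)*(1/870719) - 1683890*1/1442364) = -3 + (-30514*1/870719 - 841945/721182) = -3 + (-30514/870719 - 841945/721182) = -3 - 755103656003/627946869858 = -2638944265577/627946869858 ≈ -4.2025)
Y - E(486) = -2638944265577/627946869858 - (-15/2 - 65/486) = -2638944265577/627946869858 - 1*(-1855/243) = -2638944265577/627946869858 + 1855/243 = 174525995683793/50863696458498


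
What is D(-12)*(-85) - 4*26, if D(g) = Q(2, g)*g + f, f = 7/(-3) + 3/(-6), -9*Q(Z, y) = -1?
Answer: 1501/6 ≈ 250.17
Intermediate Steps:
Q(Z, y) = 1/9 (Q(Z, y) = -1/9*(-1) = 1/9)
f = -17/6 (f = 7*(-1/3) + 3*(-1/6) = -7/3 - 1/2 = -17/6 ≈ -2.8333)
D(g) = -17/6 + g/9 (D(g) = g/9 - 17/6 = -17/6 + g/9)
D(-12)*(-85) - 4*26 = (-17/6 + (1/9)*(-12))*(-85) - 4*26 = (-17/6 - 4/3)*(-85) - 104 = -25/6*(-85) - 104 = 2125/6 - 104 = 1501/6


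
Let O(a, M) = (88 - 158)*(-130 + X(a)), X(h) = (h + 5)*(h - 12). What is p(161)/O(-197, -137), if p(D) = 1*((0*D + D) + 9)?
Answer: -17/279986 ≈ -6.0717e-5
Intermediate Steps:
X(h) = (-12 + h)*(5 + h) (X(h) = (5 + h)*(-12 + h) = (-12 + h)*(5 + h))
p(D) = 9 + D (p(D) = 1*((0 + D) + 9) = 1*(D + 9) = 1*(9 + D) = 9 + D)
O(a, M) = 13300 - 70*a**2 + 490*a (O(a, M) = (88 - 158)*(-130 + (-60 + a**2 - 7*a)) = -70*(-190 + a**2 - 7*a) = 13300 - 70*a**2 + 490*a)
p(161)/O(-197, -137) = (9 + 161)/(13300 - 70*(-197)**2 + 490*(-197)) = 170/(13300 - 70*38809 - 96530) = 170/(13300 - 2716630 - 96530) = 170/(-2799860) = 170*(-1/2799860) = -17/279986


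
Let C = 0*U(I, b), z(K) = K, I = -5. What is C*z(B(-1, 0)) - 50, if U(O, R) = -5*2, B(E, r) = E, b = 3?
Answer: -50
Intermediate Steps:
U(O, R) = -10
C = 0 (C = 0*(-10) = 0)
C*z(B(-1, 0)) - 50 = 0*(-1) - 50 = 0 - 50 = -50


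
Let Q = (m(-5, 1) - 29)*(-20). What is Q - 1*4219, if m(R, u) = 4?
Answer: -3719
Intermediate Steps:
Q = 500 (Q = (4 - 29)*(-20) = -25*(-20) = 500)
Q - 1*4219 = 500 - 1*4219 = 500 - 4219 = -3719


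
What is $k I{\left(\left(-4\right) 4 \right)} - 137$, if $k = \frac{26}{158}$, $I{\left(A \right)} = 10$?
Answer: $- \frac{10693}{79} \approx -135.35$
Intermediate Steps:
$k = \frac{13}{79}$ ($k = 26 \cdot \frac{1}{158} = \frac{13}{79} \approx 0.16456$)
$k I{\left(\left(-4\right) 4 \right)} - 137 = \frac{13}{79} \cdot 10 - 137 = \frac{130}{79} - 137 = - \frac{10693}{79}$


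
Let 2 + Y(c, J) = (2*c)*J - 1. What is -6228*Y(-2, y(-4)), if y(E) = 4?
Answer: 118332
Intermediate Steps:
Y(c, J) = -3 + 2*J*c (Y(c, J) = -2 + ((2*c)*J - 1) = -2 + (2*J*c - 1) = -2 + (-1 + 2*J*c) = -3 + 2*J*c)
-6228*Y(-2, y(-4)) = -6228*(-3 + 2*4*(-2)) = -6228*(-3 - 16) = -6228*(-19) = 118332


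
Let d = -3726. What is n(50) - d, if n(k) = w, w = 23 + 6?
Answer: 3755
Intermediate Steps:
w = 29
n(k) = 29
n(50) - d = 29 - 1*(-3726) = 29 + 3726 = 3755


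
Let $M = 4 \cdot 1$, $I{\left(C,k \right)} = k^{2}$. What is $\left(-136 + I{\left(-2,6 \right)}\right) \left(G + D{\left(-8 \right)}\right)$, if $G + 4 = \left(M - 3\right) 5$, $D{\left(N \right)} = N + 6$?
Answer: $100$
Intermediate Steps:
$D{\left(N \right)} = 6 + N$
$M = 4$
$G = 1$ ($G = -4 + \left(4 - 3\right) 5 = -4 + 1 \cdot 5 = -4 + 5 = 1$)
$\left(-136 + I{\left(-2,6 \right)}\right) \left(G + D{\left(-8 \right)}\right) = \left(-136 + 6^{2}\right) \left(1 + \left(6 - 8\right)\right) = \left(-136 + 36\right) \left(1 - 2\right) = \left(-100\right) \left(-1\right) = 100$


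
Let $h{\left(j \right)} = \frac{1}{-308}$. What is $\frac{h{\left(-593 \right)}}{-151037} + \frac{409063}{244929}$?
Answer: $\frac{19029363930877}{11393949142884} \approx 1.6701$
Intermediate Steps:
$h{\left(j \right)} = - \frac{1}{308}$
$\frac{h{\left(-593 \right)}}{-151037} + \frac{409063}{244929} = - \frac{1}{308 \left(-151037\right)} + \frac{409063}{244929} = \left(- \frac{1}{308}\right) \left(- \frac{1}{151037}\right) + 409063 \cdot \frac{1}{244929} = \frac{1}{46519396} + \frac{409063}{244929} = \frac{19029363930877}{11393949142884}$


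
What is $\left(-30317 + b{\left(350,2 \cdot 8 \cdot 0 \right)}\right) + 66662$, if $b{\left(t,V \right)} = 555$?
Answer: $36900$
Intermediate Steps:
$\left(-30317 + b{\left(350,2 \cdot 8 \cdot 0 \right)}\right) + 66662 = \left(-30317 + 555\right) + 66662 = -29762 + 66662 = 36900$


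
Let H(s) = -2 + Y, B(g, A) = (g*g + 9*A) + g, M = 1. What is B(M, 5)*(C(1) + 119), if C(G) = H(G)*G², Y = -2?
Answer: 5405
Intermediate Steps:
B(g, A) = g + g² + 9*A (B(g, A) = (g² + 9*A) + g = g + g² + 9*A)
H(s) = -4 (H(s) = -2 - 2 = -4)
C(G) = -4*G²
B(M, 5)*(C(1) + 119) = (1 + 1² + 9*5)*(-4*1² + 119) = (1 + 1 + 45)*(-4*1 + 119) = 47*(-4 + 119) = 47*115 = 5405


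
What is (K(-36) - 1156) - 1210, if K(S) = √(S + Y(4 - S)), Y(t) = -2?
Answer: -2366 + I*√38 ≈ -2366.0 + 6.1644*I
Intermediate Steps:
K(S) = √(-2 + S) (K(S) = √(S - 2) = √(-2 + S))
(K(-36) - 1156) - 1210 = (√(-2 - 36) - 1156) - 1210 = (√(-38) - 1156) - 1210 = (I*√38 - 1156) - 1210 = (-1156 + I*√38) - 1210 = -2366 + I*√38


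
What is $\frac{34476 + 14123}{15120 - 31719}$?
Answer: $- \frac{48599}{16599} \approx -2.9278$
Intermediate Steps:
$\frac{34476 + 14123}{15120 - 31719} = \frac{48599}{-16599} = 48599 \left(- \frac{1}{16599}\right) = - \frac{48599}{16599}$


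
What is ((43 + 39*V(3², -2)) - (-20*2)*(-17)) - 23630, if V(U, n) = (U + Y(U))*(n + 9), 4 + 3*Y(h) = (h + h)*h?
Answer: -7432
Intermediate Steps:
Y(h) = -4/3 + 2*h²/3 (Y(h) = -4/3 + ((h + h)*h)/3 = -4/3 + ((2*h)*h)/3 = -4/3 + (2*h²)/3 = -4/3 + 2*h²/3)
V(U, n) = (9 + n)*(-4/3 + U + 2*U²/3) (V(U, n) = (U + (-4/3 + 2*U²/3))*(n + 9) = (-4/3 + U + 2*U²/3)*(9 + n) = (9 + n)*(-4/3 + U + 2*U²/3))
((43 + 39*V(3², -2)) - (-20*2)*(-17)) - 23630 = ((43 + 39*(-12 + 6*(3²)² + 9*3² + 3²*(-2) + (⅔)*(-2)*(-2 + (3²)²))) - (-20*2)*(-17)) - 23630 = ((43 + 39*(-12 + 6*9² + 9*9 + 9*(-2) + (⅔)*(-2)*(-2 + 9²))) - (-40)*(-17)) - 23630 = ((43 + 39*(-12 + 6*81 + 81 - 18 + (⅔)*(-2)*(-2 + 81))) - 1*680) - 23630 = ((43 + 39*(-12 + 486 + 81 - 18 + (⅔)*(-2)*79)) - 680) - 23630 = ((43 + 39*(-12 + 486 + 81 - 18 - 316/3)) - 680) - 23630 = ((43 + 39*(1295/3)) - 680) - 23630 = ((43 + 16835) - 680) - 23630 = (16878 - 680) - 23630 = 16198 - 23630 = -7432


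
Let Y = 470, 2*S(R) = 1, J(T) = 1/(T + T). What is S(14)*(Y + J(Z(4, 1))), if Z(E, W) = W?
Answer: 941/4 ≈ 235.25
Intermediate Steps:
J(T) = 1/(2*T)
S(R) = ½ (S(R) = (½)*1 = ½)
S(14)*(Y + J(Z(4, 1))) = (470 + (½)/1)/2 = (470 + (½)*1)/2 = (470 + ½)/2 = (½)*(941/2) = 941/4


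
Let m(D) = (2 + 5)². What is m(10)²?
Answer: 2401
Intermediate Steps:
m(D) = 49 (m(D) = 7² = 49)
m(10)² = 49² = 2401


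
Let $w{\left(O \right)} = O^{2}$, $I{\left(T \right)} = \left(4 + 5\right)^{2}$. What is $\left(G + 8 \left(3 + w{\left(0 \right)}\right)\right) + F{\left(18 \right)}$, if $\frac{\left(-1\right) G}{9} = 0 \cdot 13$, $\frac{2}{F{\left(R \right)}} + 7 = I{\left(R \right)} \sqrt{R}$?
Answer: $\frac{2833190}{118049} + \frac{486 \sqrt{2}}{118049} \approx 24.006$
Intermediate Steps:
$I{\left(T \right)} = 81$ ($I{\left(T \right)} = 9^{2} = 81$)
$F{\left(R \right)} = \frac{2}{-7 + 81 \sqrt{R}}$
$G = 0$ ($G = - 9 \cdot 0 \cdot 13 = \left(-9\right) 0 = 0$)
$\left(G + 8 \left(3 + w{\left(0 \right)}\right)\right) + F{\left(18 \right)} = \left(0 + 8 \left(3 + 0^{2}\right)\right) + \frac{2}{-7 + 81 \sqrt{18}} = \left(0 + 8 \left(3 + 0\right)\right) + \frac{2}{-7 + 81 \cdot 3 \sqrt{2}} = \left(0 + 8 \cdot 3\right) + \frac{2}{-7 + 243 \sqrt{2}} = \left(0 + 24\right) + \frac{2}{-7 + 243 \sqrt{2}} = 24 + \frac{2}{-7 + 243 \sqrt{2}}$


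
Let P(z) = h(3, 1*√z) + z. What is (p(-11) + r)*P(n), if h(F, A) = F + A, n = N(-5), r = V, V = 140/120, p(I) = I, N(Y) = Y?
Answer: 59/3 - 59*I*√5/6 ≈ 19.667 - 21.988*I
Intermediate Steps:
V = 7/6 (V = 140*(1/120) = 7/6 ≈ 1.1667)
r = 7/6 ≈ 1.1667
n = -5
h(F, A) = A + F
P(z) = 3 + z + √z (P(z) = (1*√z + 3) + z = (√z + 3) + z = (3 + √z) + z = 3 + z + √z)
(p(-11) + r)*P(n) = (-11 + 7/6)*(3 - 5 + √(-5)) = -59*(3 - 5 + I*√5)/6 = -59*(-2 + I*√5)/6 = 59/3 - 59*I*√5/6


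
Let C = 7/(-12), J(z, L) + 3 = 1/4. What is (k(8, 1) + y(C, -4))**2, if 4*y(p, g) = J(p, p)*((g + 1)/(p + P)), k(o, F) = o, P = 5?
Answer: 3222025/44944 ≈ 71.690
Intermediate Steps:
J(z, L) = -11/4 (J(z, L) = -3 + 1/4 = -11/4)
C = -7/12 (C = 7*(-1/12) = -7/12 ≈ -0.58333)
y(p, g) = -11*(1 + g)/(16*(5 + p)) (y(p, g) = (-11*(g + 1)/(4*(p + 5)))/4 = (-11*(1 + g)/(4*(5 + p)))/4 = -11*(1 + g)/(16*(5 + p)))
(k(8, 1) + y(C, -4))**2 = (8 + 11*(-1 - 1*(-4))/(16*(5 - 7/12)))**2 = (8 + 11*(-1 + 4)/(16*(53/12)))**2 = (8 + (11/16)*(12/53)*3)**2 = (8 + 99/212)**2 = (1795/212)**2 = 3222025/44944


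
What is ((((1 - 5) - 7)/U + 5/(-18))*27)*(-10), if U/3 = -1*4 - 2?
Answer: -90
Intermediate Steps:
U = -18 (U = 3*(-1*4 - 2) = 3*(-4 - 2) = 3*(-6) = -18)
((((1 - 5) - 7)/U + 5/(-18))*27)*(-10) = ((((1 - 5) - 7)/(-18) + 5/(-18))*27)*(-10) = (((-4 - 7)*(-1/18) + 5*(-1/18))*27)*(-10) = ((-11*(-1/18) - 5/18)*27)*(-10) = ((11/18 - 5/18)*27)*(-10) = ((1/3)*27)*(-10) = 9*(-10) = -90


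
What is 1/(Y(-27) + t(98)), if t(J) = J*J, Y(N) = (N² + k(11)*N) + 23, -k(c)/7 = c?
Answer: 1/12435 ≈ 8.0418e-5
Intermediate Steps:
k(c) = -7*c
Y(N) = 23 + N² - 77*N (Y(N) = (N² + (-7*11)*N) + 23 = (N² - 77*N) + 23 = 23 + N² - 77*N)
t(J) = J²
1/(Y(-27) + t(98)) = 1/((23 + (-27)² - 77*(-27)) + 98²) = 1/((23 + 729 + 2079) + 9604) = 1/(2831 + 9604) = 1/12435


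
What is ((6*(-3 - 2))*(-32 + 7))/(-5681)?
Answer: -750/5681 ≈ -0.13202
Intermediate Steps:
((6*(-3 - 2))*(-32 + 7))/(-5681) = ((6*(-5))*(-25))*(-1/5681) = -30*(-25)*(-1/5681) = 750*(-1/5681) = -750/5681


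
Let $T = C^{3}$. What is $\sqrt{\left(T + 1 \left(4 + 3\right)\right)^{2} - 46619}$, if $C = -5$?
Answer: $i \sqrt{32695} \approx 180.82 i$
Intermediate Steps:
$T = -125$ ($T = \left(-5\right)^{3} = -125$)
$\sqrt{\left(T + 1 \left(4 + 3\right)\right)^{2} - 46619} = \sqrt{\left(-125 + 1 \left(4 + 3\right)\right)^{2} - 46619} = \sqrt{\left(-125 + 1 \cdot 7\right)^{2} - 46619} = \sqrt{\left(-125 + 7\right)^{2} - 46619} = \sqrt{\left(-118\right)^{2} - 46619} = \sqrt{13924 - 46619} = \sqrt{-32695} = i \sqrt{32695}$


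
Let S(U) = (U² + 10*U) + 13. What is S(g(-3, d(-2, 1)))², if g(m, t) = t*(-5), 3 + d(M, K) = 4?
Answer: 144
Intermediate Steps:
d(M, K) = 1 (d(M, K) = -3 + 4 = 1)
g(m, t) = -5*t
S(U) = 13 + U² + 10*U
S(g(-3, d(-2, 1)))² = (13 + (-5*1)² + 10*(-5*1))² = (13 + (-5)² + 10*(-5))² = (13 + 25 - 50)² = (-12)² = 144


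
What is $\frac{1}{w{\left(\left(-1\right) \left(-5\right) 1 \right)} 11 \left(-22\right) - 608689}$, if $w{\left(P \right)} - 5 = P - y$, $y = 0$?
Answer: $- \frac{1}{611109} \approx -1.6364 \cdot 10^{-6}$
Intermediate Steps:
$w{\left(P \right)} = 5 + P$ ($w{\left(P \right)} = 5 + \left(P - 0\right) = 5 + \left(P + 0\right) = 5 + P$)
$\frac{1}{w{\left(\left(-1\right) \left(-5\right) 1 \right)} 11 \left(-22\right) - 608689} = \frac{1}{\left(5 + \left(-1\right) \left(-5\right) 1\right) 11 \left(-22\right) - 608689} = \frac{1}{\left(5 + 5 \cdot 1\right) 11 \left(-22\right) - 608689} = \frac{1}{\left(5 + 5\right) 11 \left(-22\right) - 608689} = \frac{1}{10 \cdot 11 \left(-22\right) - 608689} = \frac{1}{110 \left(-22\right) - 608689} = \frac{1}{-2420 - 608689} = \frac{1}{-611109} = - \frac{1}{611109}$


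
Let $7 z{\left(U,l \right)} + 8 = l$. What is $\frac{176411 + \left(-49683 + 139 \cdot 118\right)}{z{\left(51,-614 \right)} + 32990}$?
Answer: $\frac{38535}{8858} \approx 4.3503$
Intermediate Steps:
$z{\left(U,l \right)} = - \frac{8}{7} + \frac{l}{7}$
$\frac{176411 + \left(-49683 + 139 \cdot 118\right)}{z{\left(51,-614 \right)} + 32990} = \frac{176411 + \left(-49683 + 139 \cdot 118\right)}{\left(- \frac{8}{7} + \frac{1}{7} \left(-614\right)\right) + 32990} = \frac{176411 + \left(-49683 + 16402\right)}{\left(- \frac{8}{7} - \frac{614}{7}\right) + 32990} = \frac{176411 - 33281}{- \frac{622}{7} + 32990} = \frac{143130}{\frac{230308}{7}} = 143130 \cdot \frac{7}{230308} = \frac{38535}{8858}$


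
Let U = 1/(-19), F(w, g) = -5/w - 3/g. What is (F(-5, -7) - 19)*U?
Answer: 123/133 ≈ 0.92481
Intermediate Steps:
U = -1/19 ≈ -0.052632
(F(-5, -7) - 19)*U = ((-5/(-5) - 3/(-7)) - 19)*(-1/19) = ((-5*(-⅕) - 3*(-⅐)) - 19)*(-1/19) = ((1 + 3/7) - 19)*(-1/19) = (10/7 - 19)*(-1/19) = -123/7*(-1/19) = 123/133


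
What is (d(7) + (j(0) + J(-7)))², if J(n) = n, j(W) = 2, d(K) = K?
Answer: 4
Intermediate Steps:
(d(7) + (j(0) + J(-7)))² = (7 + (2 - 7))² = (7 - 5)² = 2² = 4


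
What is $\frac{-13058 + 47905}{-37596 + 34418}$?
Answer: $- \frac{34847}{3178} \approx -10.965$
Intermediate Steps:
$\frac{-13058 + 47905}{-37596 + 34418} = \frac{34847}{-3178} = 34847 \left(- \frac{1}{3178}\right) = - \frac{34847}{3178}$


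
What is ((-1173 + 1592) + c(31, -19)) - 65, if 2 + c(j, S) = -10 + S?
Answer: 323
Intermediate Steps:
c(j, S) = -12 + S (c(j, S) = -2 + (-10 + S) = -12 + S)
((-1173 + 1592) + c(31, -19)) - 65 = ((-1173 + 1592) + (-12 - 19)) - 65 = (419 - 31) - 65 = 388 - 65 = 323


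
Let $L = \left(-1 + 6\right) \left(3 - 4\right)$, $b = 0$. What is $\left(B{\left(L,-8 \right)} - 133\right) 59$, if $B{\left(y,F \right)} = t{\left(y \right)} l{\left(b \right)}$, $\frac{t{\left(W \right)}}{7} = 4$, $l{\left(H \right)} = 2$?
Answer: $-4543$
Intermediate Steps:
$t{\left(W \right)} = 28$ ($t{\left(W \right)} = 7 \cdot 4 = 28$)
$L = -5$ ($L = 5 \left(-1\right) = -5$)
$B{\left(y,F \right)} = 56$ ($B{\left(y,F \right)} = 28 \cdot 2 = 56$)
$\left(B{\left(L,-8 \right)} - 133\right) 59 = \left(56 - 133\right) 59 = \left(-77\right) 59 = -4543$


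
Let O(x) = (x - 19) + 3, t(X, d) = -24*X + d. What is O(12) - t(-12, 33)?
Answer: -325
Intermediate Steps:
t(X, d) = d - 24*X
O(x) = -16 + x (O(x) = (-19 + x) + 3 = -16 + x)
O(12) - t(-12, 33) = (-16 + 12) - (33 - 24*(-12)) = -4 - (33 + 288) = -4 - 1*321 = -4 - 321 = -325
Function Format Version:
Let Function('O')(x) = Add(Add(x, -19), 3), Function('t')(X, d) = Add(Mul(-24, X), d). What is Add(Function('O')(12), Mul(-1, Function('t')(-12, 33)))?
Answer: -325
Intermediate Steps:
Function('t')(X, d) = Add(d, Mul(-24, X))
Function('O')(x) = Add(-16, x) (Function('O')(x) = Add(Add(-19, x), 3) = Add(-16, x))
Add(Function('O')(12), Mul(-1, Function('t')(-12, 33))) = Add(Add(-16, 12), Mul(-1, Add(33, Mul(-24, -12)))) = Add(-4, Mul(-1, Add(33, 288))) = Add(-4, Mul(-1, 321)) = Add(-4, -321) = -325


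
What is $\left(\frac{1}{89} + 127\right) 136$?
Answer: $\frac{1537344}{89} \approx 17274.0$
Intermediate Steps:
$\left(\frac{1}{89} + 127\right) 136 = \frac{11304}{89} \cdot 136 = \frac{1537344}{89}$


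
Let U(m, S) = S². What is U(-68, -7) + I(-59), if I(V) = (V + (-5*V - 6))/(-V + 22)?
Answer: 4199/81 ≈ 51.839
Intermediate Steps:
I(V) = (-6 - 4*V)/(22 - V) (I(V) = (V + (-6 - 5*V))/(22 - V) = (-6 - 4*V)/(22 - V))
U(-68, -7) + I(-59) = (-7)² + 2*(3 + 2*(-59))/(-22 - 59) = 49 + 2*(3 - 118)/(-81) = 49 + 2*(-1/81)*(-115) = 49 + 230/81 = 4199/81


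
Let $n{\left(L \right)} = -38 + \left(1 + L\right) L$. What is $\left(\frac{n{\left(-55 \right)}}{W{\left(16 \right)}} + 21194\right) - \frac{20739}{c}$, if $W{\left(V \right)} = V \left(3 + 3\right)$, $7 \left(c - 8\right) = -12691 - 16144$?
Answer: $\frac{4887730061}{230232} \approx 21230.0$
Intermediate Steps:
$c = - \frac{28779}{7}$ ($c = 8 + \frac{-12691 - 16144}{7} = 8 + \frac{1}{7} \left(-28835\right) = 8 - \frac{28835}{7} = - \frac{28779}{7} \approx -4111.3$)
$W{\left(V \right)} = 6 V$ ($W{\left(V \right)} = V 6 = 6 V$)
$n{\left(L \right)} = -38 + L \left(1 + L\right)$
$\left(\frac{n{\left(-55 \right)}}{W{\left(16 \right)}} + 21194\right) - \frac{20739}{c} = \left(\frac{-38 - 55 + \left(-55\right)^{2}}{6 \cdot 16} + 21194\right) - \frac{20739}{- \frac{28779}{7}} = \left(\frac{-38 - 55 + 3025}{96} + 21194\right) - - \frac{48391}{9593} = \left(2932 \cdot \frac{1}{96} + 21194\right) + \frac{48391}{9593} = \left(\frac{733}{24} + 21194\right) + \frac{48391}{9593} = \frac{509389}{24} + \frac{48391}{9593} = \frac{4887730061}{230232}$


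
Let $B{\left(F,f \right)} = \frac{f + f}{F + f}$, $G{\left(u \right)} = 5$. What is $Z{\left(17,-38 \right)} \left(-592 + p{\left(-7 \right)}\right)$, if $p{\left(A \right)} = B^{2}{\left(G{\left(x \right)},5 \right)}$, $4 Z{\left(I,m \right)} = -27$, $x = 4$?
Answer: $\frac{15957}{4} \approx 3989.3$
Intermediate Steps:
$Z{\left(I,m \right)} = - \frac{27}{4}$ ($Z{\left(I,m \right)} = \frac{1}{4} \left(-27\right) = - \frac{27}{4}$)
$B{\left(F,f \right)} = \frac{2 f}{F + f}$
$p{\left(A \right)} = 1$ ($p{\left(A \right)} = \left(2 \cdot 5 \frac{1}{5 + 5}\right)^{2} = \left(2 \cdot 5 \cdot \frac{1}{10}\right)^{2} = 1^{2} = 1$)
$Z{\left(17,-38 \right)} \left(-592 + p{\left(-7 \right)}\right) = - \frac{27 \left(-592 + 1\right)}{4} = \left(- \frac{27}{4}\right) \left(-591\right) = \frac{15957}{4}$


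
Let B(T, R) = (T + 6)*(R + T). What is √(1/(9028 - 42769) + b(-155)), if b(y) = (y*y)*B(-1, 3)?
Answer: √30390425908501/11247 ≈ 490.15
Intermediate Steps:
B(T, R) = (6 + T)*(R + T)
b(y) = 10*y² (b(y) = (y*y)*((-1)² + 6*3 + 6*(-1) + 3*(-1)) = y²*(1 + 18 - 6 - 3) = y²*10 = 10*y²)
√(1/(9028 - 42769) + b(-155)) = √(1/(9028 - 42769) + 10*(-155)²) = √(1/(-33741) + 10*24025) = √(-1/33741 + 240250) = √(8106275249/33741) = √30390425908501/11247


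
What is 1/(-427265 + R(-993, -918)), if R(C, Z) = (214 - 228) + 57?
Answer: -1/427222 ≈ -2.3407e-6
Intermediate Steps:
R(C, Z) = 43 (R(C, Z) = -14 + 57 = 43)
1/(-427265 + R(-993, -918)) = 1/(-427265 + 43) = 1/(-427222) = -1/427222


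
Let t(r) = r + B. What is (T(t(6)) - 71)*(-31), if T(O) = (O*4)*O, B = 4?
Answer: -10199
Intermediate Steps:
t(r) = 4 + r (t(r) = r + 4 = 4 + r)
T(O) = 4*O² (T(O) = (4*O)*O = 4*O²)
(T(t(6)) - 71)*(-31) = (4*(4 + 6)² - 71)*(-31) = (4*10² - 71)*(-31) = (4*100 - 71)*(-31) = (400 - 71)*(-31) = 329*(-31) = -10199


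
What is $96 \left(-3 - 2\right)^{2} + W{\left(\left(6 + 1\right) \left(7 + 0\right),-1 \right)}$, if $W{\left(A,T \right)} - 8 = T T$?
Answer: $2409$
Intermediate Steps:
$W{\left(A,T \right)} = 8 + T^{2}$ ($W{\left(A,T \right)} = 8 + T T = 8 + T^{2}$)
$96 \left(-3 - 2\right)^{2} + W{\left(\left(6 + 1\right) \left(7 + 0\right),-1 \right)} = 96 \left(-3 - 2\right)^{2} + \left(8 + \left(-1\right)^{2}\right) = 96 \left(-5\right)^{2} + \left(8 + 1\right) = 96 \cdot 25 + 9 = 2400 + 9 = 2409$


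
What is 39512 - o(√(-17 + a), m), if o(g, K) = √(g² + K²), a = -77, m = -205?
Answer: 39512 - 3*√4659 ≈ 39307.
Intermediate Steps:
o(g, K) = √(K² + g²)
39512 - o(√(-17 + a), m) = 39512 - √((-205)² + (√(-17 - 77))²) = 39512 - √(42025 + (√(-94))²) = 39512 - √(42025 + (I*√94)²) = 39512 - √(42025 - 94) = 39512 - √41931 = 39512 - 3*√4659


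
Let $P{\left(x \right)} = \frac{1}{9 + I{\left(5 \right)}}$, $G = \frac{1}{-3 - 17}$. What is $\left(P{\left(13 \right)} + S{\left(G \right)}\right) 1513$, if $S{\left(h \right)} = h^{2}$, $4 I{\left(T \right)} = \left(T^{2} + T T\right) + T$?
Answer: $\frac{2558483}{36400} \approx 70.288$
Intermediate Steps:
$G = - \frac{1}{20}$ ($G = \frac{1}{-20} = - \frac{1}{20} \approx -0.05$)
$I{\left(T \right)} = \frac{T^{2}}{2} + \frac{T}{4}$ ($I{\left(T \right)} = \frac{\left(T^{2} + T T\right) + T}{4} = \frac{\left(T^{2} + T^{2}\right) + T}{4} = \frac{2 T^{2} + T}{4} = \frac{T + 2 T^{2}}{4} = \frac{T^{2}}{2} + \frac{T}{4}$)
$P{\left(x \right)} = \frac{4}{91}$ ($P{\left(x \right)} = \frac{1}{9 + \frac{1}{4} \cdot 5 \left(1 + 2 \cdot 5\right)} = \frac{1}{9 + \frac{1}{4} \cdot 5 \left(1 + 10\right)} = \frac{1}{9 + \frac{1}{4} \cdot 5 \cdot 11} = \frac{1}{9 + \frac{55}{4}} = \frac{1}{\frac{91}{4}} = \frac{4}{91}$)
$\left(P{\left(13 \right)} + S{\left(G \right)}\right) 1513 = \left(\frac{4}{91} + \left(- \frac{1}{20}\right)^{2}\right) 1513 = \left(\frac{4}{91} + \frac{1}{400}\right) 1513 = \frac{1691}{36400} \cdot 1513 = \frac{2558483}{36400}$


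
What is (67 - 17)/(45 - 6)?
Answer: 50/39 ≈ 1.2821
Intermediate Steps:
(67 - 17)/(45 - 6) = 50/39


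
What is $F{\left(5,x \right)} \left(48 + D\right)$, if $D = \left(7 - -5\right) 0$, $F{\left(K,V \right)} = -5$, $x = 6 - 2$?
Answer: $-240$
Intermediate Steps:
$x = 4$ ($x = 6 - 2 = 4$)
$D = 0$ ($D = \left(7 + 5\right) 0 = 12 \cdot 0 = 0$)
$F{\left(5,x \right)} \left(48 + D\right) = - 5 \left(48 + 0\right) = \left(-5\right) 48 = -240$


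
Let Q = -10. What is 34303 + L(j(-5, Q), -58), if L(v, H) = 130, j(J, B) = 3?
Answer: 34433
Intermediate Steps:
34303 + L(j(-5, Q), -58) = 34303 + 130 = 34433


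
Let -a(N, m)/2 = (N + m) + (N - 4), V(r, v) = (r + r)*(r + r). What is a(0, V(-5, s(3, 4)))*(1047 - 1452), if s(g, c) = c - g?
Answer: 77760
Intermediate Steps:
V(r, v) = 4*r**2 (V(r, v) = (2*r)*(2*r) = 4*r**2)
a(N, m) = 8 - 4*N - 2*m (a(N, m) = -2*((N + m) + (N - 4)) = -2*((N + m) + (-4 + N)) = -2*(-4 + m + 2*N) = 8 - 4*N - 2*m)
a(0, V(-5, s(3, 4)))*(1047 - 1452) = (8 - 4*0 - 8*(-5)**2)*(1047 - 1452) = (8 + 0 - 8*25)*(-405) = (8 + 0 - 2*100)*(-405) = (8 + 0 - 200)*(-405) = -192*(-405) = 77760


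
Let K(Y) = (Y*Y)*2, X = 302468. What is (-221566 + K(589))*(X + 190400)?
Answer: 232769727568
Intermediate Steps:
K(Y) = 2*Y**2 (K(Y) = Y**2*2 = 2*Y**2)
(-221566 + K(589))*(X + 190400) = (-221566 + 2*589**2)*(302468 + 190400) = (-221566 + 2*346921)*492868 = (-221566 + 693842)*492868 = 472276*492868 = 232769727568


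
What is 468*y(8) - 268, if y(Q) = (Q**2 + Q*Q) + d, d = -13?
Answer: 53552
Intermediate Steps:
y(Q) = -13 + 2*Q**2 (y(Q) = (Q**2 + Q*Q) - 13 = (Q**2 + Q**2) - 13 = 2*Q**2 - 13 = -13 + 2*Q**2)
468*y(8) - 268 = 468*(-13 + 2*8**2) - 268 = 468*(-13 + 2*64) - 268 = 468*(-13 + 128) - 268 = 468*115 - 268 = 53820 - 268 = 53552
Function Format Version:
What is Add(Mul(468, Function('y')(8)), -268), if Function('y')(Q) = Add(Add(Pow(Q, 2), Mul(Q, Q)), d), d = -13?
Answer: 53552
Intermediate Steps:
Function('y')(Q) = Add(-13, Mul(2, Pow(Q, 2))) (Function('y')(Q) = Add(Add(Pow(Q, 2), Mul(Q, Q)), -13) = Add(Add(Pow(Q, 2), Pow(Q, 2)), -13) = Add(Mul(2, Pow(Q, 2)), -13) = Add(-13, Mul(2, Pow(Q, 2))))
Add(Mul(468, Function('y')(8)), -268) = Add(Mul(468, Add(-13, Mul(2, Pow(8, 2)))), -268) = Add(Mul(468, Add(-13, Mul(2, 64))), -268) = Add(Mul(468, Add(-13, 128)), -268) = Add(Mul(468, 115), -268) = Add(53820, -268) = 53552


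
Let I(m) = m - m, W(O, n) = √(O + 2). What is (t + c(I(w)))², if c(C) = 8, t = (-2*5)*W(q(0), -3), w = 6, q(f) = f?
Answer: 264 - 160*√2 ≈ 37.726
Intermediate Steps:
W(O, n) = √(2 + O)
I(m) = 0
t = -10*√2 (t = (-2*5)*√(2 + 0) = -10*√2 ≈ -14.142)
(t + c(I(w)))² = (-10*√2 + 8)² = (8 - 10*√2)²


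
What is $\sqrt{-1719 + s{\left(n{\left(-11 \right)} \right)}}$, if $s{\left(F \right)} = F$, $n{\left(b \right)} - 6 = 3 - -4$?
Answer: $i \sqrt{1706} \approx 41.304 i$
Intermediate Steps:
$n{\left(b \right)} = 13$ ($n{\left(b \right)} = 6 + \left(3 - -4\right) = 6 + \left(3 + 4\right) = 6 + 7 = 13$)
$\sqrt{-1719 + s{\left(n{\left(-11 \right)} \right)}} = \sqrt{-1719 + 13} = \sqrt{-1706} = i \sqrt{1706}$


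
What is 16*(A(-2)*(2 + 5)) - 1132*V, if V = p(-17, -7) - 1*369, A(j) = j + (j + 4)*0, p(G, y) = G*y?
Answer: 282776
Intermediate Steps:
A(j) = j (A(j) = j + (4 + j)*0 = j + 0 = j)
V = -250 (V = -17*(-7) - 1*369 = 119 - 369 = -250)
16*(A(-2)*(2 + 5)) - 1132*V = 16*(-2*(2 + 5)) - 1132*(-250) = 16*(-2*7) + 283000 = 16*(-14) + 283000 = -224 + 283000 = 282776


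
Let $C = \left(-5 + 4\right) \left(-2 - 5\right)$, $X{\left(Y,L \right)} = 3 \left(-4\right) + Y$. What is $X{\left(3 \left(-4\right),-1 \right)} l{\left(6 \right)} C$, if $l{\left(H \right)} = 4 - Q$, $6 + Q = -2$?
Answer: $-2016$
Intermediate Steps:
$Q = -8$ ($Q = -6 - 2 = -8$)
$l{\left(H \right)} = 12$ ($l{\left(H \right)} = 4 - -8 = 4 + 8 = 12$)
$X{\left(Y,L \right)} = -12 + Y$
$C = 7$ ($C = \left(-1\right) \left(-7\right) = 7$)
$X{\left(3 \left(-4\right),-1 \right)} l{\left(6 \right)} C = \left(-12 + 3 \left(-4\right)\right) 12 \cdot 7 = \left(-12 - 12\right) 12 \cdot 7 = \left(-24\right) 12 \cdot 7 = \left(-288\right) 7 = -2016$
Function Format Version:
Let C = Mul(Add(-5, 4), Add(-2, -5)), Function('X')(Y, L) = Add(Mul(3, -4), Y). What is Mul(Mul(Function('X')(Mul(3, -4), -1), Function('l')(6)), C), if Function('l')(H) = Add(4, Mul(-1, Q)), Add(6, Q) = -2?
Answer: -2016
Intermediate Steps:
Q = -8 (Q = Add(-6, -2) = -8)
Function('l')(H) = 12 (Function('l')(H) = Add(4, Mul(-1, -8)) = Add(4, 8) = 12)
Function('X')(Y, L) = Add(-12, Y)
C = 7 (C = Mul(-1, -7) = 7)
Mul(Mul(Function('X')(Mul(3, -4), -1), Function('l')(6)), C) = Mul(Mul(Add(-12, Mul(3, -4)), 12), 7) = Mul(Mul(Add(-12, -12), 12), 7) = Mul(Mul(-24, 12), 7) = Mul(-288, 7) = -2016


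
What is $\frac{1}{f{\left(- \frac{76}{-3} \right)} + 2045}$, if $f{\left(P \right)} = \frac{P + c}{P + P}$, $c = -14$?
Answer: $\frac{76}{155437} \approx 0.00048894$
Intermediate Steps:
$f{\left(P \right)} = \frac{-14 + P}{2 P}$ ($f{\left(P \right)} = \frac{P - 14}{P + P} = \frac{-14 + P}{2 P}$)
$\frac{1}{f{\left(- \frac{76}{-3} \right)} + 2045} = \frac{1}{\frac{-14 - \frac{76}{-3}}{2 \left(- \frac{76}{-3}\right)} + 2045} = \frac{1}{\frac{-14 - - \frac{76}{3}}{2 \left(\left(-76\right) \left(- \frac{1}{3}\right)\right)} + 2045} = \frac{1}{\frac{-14 + \frac{76}{3}}{2 \cdot \frac{76}{3}} + 2045} = \frac{1}{\frac{1}{2} \cdot \frac{3}{76} \cdot \frac{34}{3} + 2045} = \frac{1}{\frac{17}{76} + 2045} = \frac{1}{\frac{155437}{76}} = \frac{76}{155437}$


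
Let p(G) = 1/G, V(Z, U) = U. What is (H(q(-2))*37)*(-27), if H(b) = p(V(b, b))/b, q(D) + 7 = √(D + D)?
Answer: -44955/2809 - 27972*I/2809 ≈ -16.004 - 9.958*I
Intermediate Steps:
q(D) = -7 + √2*√D (q(D) = -7 + √(D + D) = -7 + √(2*D) = -7 + √2*√D)
H(b) = b⁻² (H(b) = 1/(b*b) = b⁻²)
(H(q(-2))*37)*(-27) = (37/(-7 + √2*√(-2))²)*(-27) = (37/(-7 + √2*(I*√2))²)*(-27) = (37/(-7 + 2*I)²)*(-27) = -999/(-7 + 2*I)²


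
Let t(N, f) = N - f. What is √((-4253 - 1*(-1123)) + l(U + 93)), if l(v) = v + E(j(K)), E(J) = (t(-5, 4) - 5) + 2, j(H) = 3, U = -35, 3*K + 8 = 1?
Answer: 2*I*√771 ≈ 55.534*I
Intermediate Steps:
K = -7/3 (K = -8/3 + (⅓)*1 = -8/3 + ⅓ = -7/3 ≈ -2.3333)
E(J) = -12 (E(J) = ((-5 - 1*4) - 5) + 2 = ((-5 - 4) - 5) + 2 = (-9 - 5) + 2 = -14 + 2 = -12)
l(v) = -12 + v (l(v) = v - 12 = -12 + v)
√((-4253 - 1*(-1123)) + l(U + 93)) = √((-4253 - 1*(-1123)) + (-12 + (-35 + 93))) = √((-4253 + 1123) + (-12 + 58)) = √(-3130 + 46) = √(-3084) = 2*I*√771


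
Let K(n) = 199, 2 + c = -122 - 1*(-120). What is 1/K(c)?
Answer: 1/199 ≈ 0.0050251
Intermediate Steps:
c = -4 (c = -2 + (-122 - 1*(-120)) = -2 + (-122 + 120) = -2 - 2 = -4)
1/K(c) = 1/199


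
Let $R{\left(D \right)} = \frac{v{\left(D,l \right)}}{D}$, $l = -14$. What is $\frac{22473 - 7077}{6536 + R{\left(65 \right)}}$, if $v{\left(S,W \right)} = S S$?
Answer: $\frac{15396}{6601} \approx 2.3324$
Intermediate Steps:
$v{\left(S,W \right)} = S^{2}$
$R{\left(D \right)} = D$ ($R{\left(D \right)} = \frac{D^{2}}{D} = D$)
$\frac{22473 - 7077}{6536 + R{\left(65 \right)}} = \frac{22473 - 7077}{6536 + 65} = \frac{15396}{6601}$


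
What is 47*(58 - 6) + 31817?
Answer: 34261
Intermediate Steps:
47*(58 - 6) + 31817 = 47*52 + 31817 = 2444 + 31817 = 34261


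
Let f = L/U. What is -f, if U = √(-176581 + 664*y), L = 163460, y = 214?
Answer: 2972*I*√285/57 ≈ 880.23*I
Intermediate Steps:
U = 11*I*√285 (U = √(-176581 + 664*214) = √(-176581 + 142096) = √(-34485) = 11*I*√285 ≈ 185.7*I)
f = -2972*I*√285/57 (f = 163460/((11*I*√285)) = 163460*(-I*√285/3135) = -2972*I*√285/57 ≈ -880.23*I)
-f = -(-2972)*I*√285/57 = 2972*I*√285/57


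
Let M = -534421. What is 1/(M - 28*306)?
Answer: -1/542989 ≈ -1.8417e-6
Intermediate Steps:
1/(M - 28*306) = 1/(-534421 - 28*306) = 1/(-534421 - 8568) = 1/(-542989) = -1/542989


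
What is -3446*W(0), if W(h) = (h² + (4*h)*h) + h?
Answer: 0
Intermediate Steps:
W(h) = h + 5*h² (W(h) = (h² + 4*h²) + h = 5*h² + h = h + 5*h²)
-3446*W(0) = -0*(1 + 5*0) = -0*(1 + 0) = -0 = -3446*0 = 0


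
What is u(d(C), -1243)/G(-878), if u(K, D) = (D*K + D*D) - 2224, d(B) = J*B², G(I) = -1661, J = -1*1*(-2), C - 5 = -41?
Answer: 1679031/1661 ≈ 1010.9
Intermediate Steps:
C = -36 (C = 5 - 41 = -36)
J = 2 (J = -1*(-2) = 2)
d(B) = 2*B²
u(K, D) = -2224 + D² + D*K (u(K, D) = (D*K + D²) - 2224 = (D² + D*K) - 2224 = -2224 + D² + D*K)
u(d(C), -1243)/G(-878) = (-2224 + (-1243)² - 2486*(-36)²)/(-1661) = (-2224 + 1545049 - 2486*1296)*(-1/1661) = (-2224 + 1545049 - 1243*2592)*(-1/1661) = (-2224 + 1545049 - 3221856)*(-1/1661) = -1679031*(-1/1661) = 1679031/1661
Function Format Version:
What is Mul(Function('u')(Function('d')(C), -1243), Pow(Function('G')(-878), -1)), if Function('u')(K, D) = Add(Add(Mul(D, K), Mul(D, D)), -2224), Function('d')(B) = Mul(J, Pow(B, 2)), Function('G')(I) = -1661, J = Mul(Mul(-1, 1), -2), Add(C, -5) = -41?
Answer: Rational(1679031, 1661) ≈ 1010.9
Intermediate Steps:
C = -36 (C = Add(5, -41) = -36)
J = 2 (J = Mul(-1, -2) = 2)
Function('d')(B) = Mul(2, Pow(B, 2))
Function('u')(K, D) = Add(-2224, Pow(D, 2), Mul(D, K)) (Function('u')(K, D) = Add(Add(Mul(D, K), Pow(D, 2)), -2224) = Add(Add(Pow(D, 2), Mul(D, K)), -2224) = Add(-2224, Pow(D, 2), Mul(D, K)))
Mul(Function('u')(Function('d')(C), -1243), Pow(Function('G')(-878), -1)) = Mul(Add(-2224, Pow(-1243, 2), Mul(-1243, Mul(2, Pow(-36, 2)))), Pow(-1661, -1)) = Mul(Add(-2224, 1545049, Mul(-1243, Mul(2, 1296))), Rational(-1, 1661)) = Mul(Add(-2224, 1545049, Mul(-1243, 2592)), Rational(-1, 1661)) = Mul(Add(-2224, 1545049, -3221856), Rational(-1, 1661)) = Mul(-1679031, Rational(-1, 1661)) = Rational(1679031, 1661)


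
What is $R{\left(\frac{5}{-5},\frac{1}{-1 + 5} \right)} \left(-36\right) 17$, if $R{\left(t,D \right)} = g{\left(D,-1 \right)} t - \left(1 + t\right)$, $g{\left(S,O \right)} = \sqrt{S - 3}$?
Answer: $306 i \sqrt{11} \approx 1014.9 i$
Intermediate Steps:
$g{\left(S,O \right)} = \sqrt{-3 + S}$
$R{\left(t,D \right)} = -1 - t + t \sqrt{-3 + D}$ ($R{\left(t,D \right)} = \sqrt{-3 + D} t - \left(1 + t\right) = t \sqrt{-3 + D} - \left(1 + t\right) = -1 - t + t \sqrt{-3 + D}$)
$R{\left(\frac{5}{-5},\frac{1}{-1 + 5} \right)} \left(-36\right) 17 = \left(-1 - \frac{5}{-5} + \frac{5}{-5} \sqrt{-3 + \frac{1}{-1 + 5}}\right) \left(-36\right) 17 = \left(-1 - 5 \left(- \frac{1}{5}\right) + 5 \left(- \frac{1}{5}\right) \sqrt{-3 + \frac{1}{4}}\right) \left(-36\right) 17 = \left(-1 - -1 - \sqrt{-3 + \frac{1}{4}}\right) \left(-36\right) 17 = \left(-1 + 1 - \sqrt{- \frac{11}{4}}\right) \left(-36\right) 17 = \left(-1 + 1 - \frac{i \sqrt{11}}{2}\right) \left(-36\right) 17 = - \frac{i \sqrt{11}}{2} \left(-36\right) 17 = 18 i \sqrt{11} \cdot 17 = 306 i \sqrt{11}$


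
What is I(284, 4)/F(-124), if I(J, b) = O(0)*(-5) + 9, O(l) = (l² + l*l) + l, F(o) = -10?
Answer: -9/10 ≈ -0.90000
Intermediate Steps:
O(l) = l + 2*l² (O(l) = (l² + l²) + l = 2*l² + l = l + 2*l²)
I(J, b) = 9 (I(J, b) = (0*(1 + 2*0))*(-5) + 9 = (0*(1 + 0))*(-5) + 9 = (0*1)*(-5) + 9 = 0*(-5) + 9 = 0 + 9 = 9)
I(284, 4)/F(-124) = 9/(-10) = 9*(-⅒) = -9/10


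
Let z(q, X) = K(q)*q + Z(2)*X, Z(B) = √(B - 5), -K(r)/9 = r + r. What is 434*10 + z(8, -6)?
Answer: 3188 - 6*I*√3 ≈ 3188.0 - 10.392*I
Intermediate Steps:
K(r) = -18*r (K(r) = -9*(r + r) = -18*r)
Z(B) = √(-5 + B)
z(q, X) = -18*q² + I*X*√3 (z(q, X) = (-18*q)*q + √(-5 + 2)*X = -18*q² + √(-3)*X = -18*q² + (I*√3)*X = -18*q² + I*X*√3)
434*10 + z(8, -6) = 434*10 + (-18*8² + I*(-6)*√3) = 4340 + (-18*64 - 6*I*√3) = 4340 + (-1152 - 6*I*√3) = 3188 - 6*I*√3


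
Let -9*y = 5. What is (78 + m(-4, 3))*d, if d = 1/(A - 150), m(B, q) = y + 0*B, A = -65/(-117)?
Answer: -697/1345 ≈ -0.51822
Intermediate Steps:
y = -5/9 (y = -1/9*5 = -5/9 ≈ -0.55556)
A = 5/9 (A = -65*(-1/117) = 5/9 ≈ 0.55556)
m(B, q) = -5/9 (m(B, q) = -5/9 + 0*B = -5/9 + 0 = -5/9)
d = -9/1345 (d = 1/(5/9 - 150) = 1/(-1345/9) = -9/1345 ≈ -0.0066914)
(78 + m(-4, 3))*d = (78 - 5/9)*(-9/1345) = (697/9)*(-9/1345) = -697/1345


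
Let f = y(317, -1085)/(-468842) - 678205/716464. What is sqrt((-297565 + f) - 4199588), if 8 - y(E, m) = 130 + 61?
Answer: I*sqrt(7928655481416972551000569279)/41988551836 ≈ 2120.6*I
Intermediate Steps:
y(E, m) = -183 (y(E, m) = 8 - (130 + 61) = 8 - 1*191 = 8 - 191 = -183)
f = -158919937849/167954207344 (f = -183/(-468842) - 678205/716464 = -183*(-1/468842) - 678205*1/716464 = 183/468842 - 678205/716464 = -158919937849/167954207344 ≈ -0.94621)
sqrt((-297565 + f) - 4199588) = sqrt((-297565 - 158919937849/167954207344) - 4199588) = sqrt(-49977452628255209/167954207344 - 4199588) = sqrt(-755315926339629481/167954207344) = I*sqrt(7928655481416972551000569279)/41988551836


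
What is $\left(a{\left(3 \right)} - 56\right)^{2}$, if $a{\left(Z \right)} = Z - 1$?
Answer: $2916$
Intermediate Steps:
$a{\left(Z \right)} = -1 + Z$ ($a{\left(Z \right)} = Z - 1 = -1 + Z$)
$\left(a{\left(3 \right)} - 56\right)^{2} = \left(\left(-1 + 3\right) - 56\right)^{2} = \left(2 - 56\right)^{2} = \left(-54\right)^{2} = 2916$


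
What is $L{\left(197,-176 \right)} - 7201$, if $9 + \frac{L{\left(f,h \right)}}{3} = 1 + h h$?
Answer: $85703$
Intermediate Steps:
$L{\left(f,h \right)} = -24 + 3 h^{2}$ ($L{\left(f,h \right)} = -27 + 3 \left(1 + h h\right) = -27 + 3 \left(1 + h^{2}\right) = -27 + \left(3 + 3 h^{2}\right) = -24 + 3 h^{2}$)
$L{\left(197,-176 \right)} - 7201 = \left(-24 + 3 \left(-176\right)^{2}\right) - 7201 = \left(-24 + 3 \cdot 30976\right) - 7201 = \left(-24 + 92928\right) - 7201 = 92904 - 7201 = 85703$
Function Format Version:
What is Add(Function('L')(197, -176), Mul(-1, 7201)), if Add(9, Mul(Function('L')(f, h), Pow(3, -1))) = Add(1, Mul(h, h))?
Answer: 85703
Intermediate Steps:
Function('L')(f, h) = Add(-24, Mul(3, Pow(h, 2))) (Function('L')(f, h) = Add(-27, Mul(3, Add(1, Mul(h, h)))) = Add(-27, Mul(3, Add(1, Pow(h, 2)))) = Add(-27, Add(3, Mul(3, Pow(h, 2)))) = Add(-24, Mul(3, Pow(h, 2))))
Add(Function('L')(197, -176), Mul(-1, 7201)) = Add(Add(-24, Mul(3, Pow(-176, 2))), Mul(-1, 7201)) = Add(Add(-24, Mul(3, 30976)), -7201) = Add(Add(-24, 92928), -7201) = Add(92904, -7201) = 85703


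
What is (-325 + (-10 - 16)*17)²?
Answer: 588289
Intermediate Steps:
(-325 + (-10 - 16)*17)² = (-325 - 26*17)² = (-325 - 442)² = (-767)² = 588289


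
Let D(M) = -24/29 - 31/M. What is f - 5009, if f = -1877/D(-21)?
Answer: -3121648/395 ≈ -7902.9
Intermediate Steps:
D(M) = -24/29 - 31/M (D(M) = -24*1/29 - 31/M = -24/29 - 31/M)
f = -1143093/395 (f = -1877/(-24/29 - 31/(-21)) = -1877/(-24/29 - 31*(-1/21)) = -1877/(-24/29 + 31/21) = -1877/395/609 = -1877*609/395 = -1143093/395 ≈ -2893.9)
f - 5009 = -1143093/395 - 5009 = -3121648/395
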